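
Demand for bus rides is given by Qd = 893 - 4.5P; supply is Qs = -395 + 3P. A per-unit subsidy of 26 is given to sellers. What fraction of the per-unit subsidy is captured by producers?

Producer share = 0.6

Pre-subsidy: 893 - 4.5P = -395 + 3P gives P* = 2576/15, Q* = 120.2.
With the subsidy, sellers receive Ps = Pb + 26 for each unit, where Pb is the price buyers pay.
Supply in terms of Pb becomes Qs = -395 + 3(Pb + 26) = -317 + 3Pb. Setting this equal to demand: 893 - 4.5Pb = -317 + 3Pb, so Pb = 484/3.
Sellers receive Ps = 484/3 + 26 = 562/3; Q' = 893 − 4.5·(484/3) = 167.
Buyers' price falls by P* − Pb = 2576/15 − 484/3 = 10.4; sellers' price rises by Ps − P* = 562/3 − 2576/15 = 15.6.
So producers capture 15.6/26 = 0.6 of each unit of subsidy.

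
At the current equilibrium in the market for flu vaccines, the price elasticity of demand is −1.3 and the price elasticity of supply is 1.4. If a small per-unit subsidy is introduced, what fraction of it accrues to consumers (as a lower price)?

For a small subsidy around the equilibrium, the benefit split depends on the relative slopes, which at a point are proportional to the elasticities.
Buyer share = εs/(εs + |εd|) = 1.4/(1.4 + 1.3) = 14/27; seller share = |εd|/(εs + |εd|) = 13/27.

Consumer share = 14/27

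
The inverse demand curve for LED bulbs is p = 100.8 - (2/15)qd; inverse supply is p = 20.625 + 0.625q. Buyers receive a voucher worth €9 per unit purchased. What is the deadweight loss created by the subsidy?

Pre-subsidy: 100.8 - (2/15)q = 20.625 + 0.625q gives q* = 9621/91 and p* = 7890/91.
With the rebate, buyers effectively pay pb = ps − 9, where ps is the price sellers receive.
On the curves, pb = 100.8 - (2/15)q and ps = 20.625 + 0.625q; the wedge ps − pb = 9 gives 20.625 + 0.625q − (100.8 - (2/15)q) = 9, so q' = 10701/91.
Then pb = 100.8 − (2/15)·(10701/91) = 7746/91 and ps = 20.625 + 0.625·(10701/91) = 8565/91.
The subsidy expands output by 10701/91 − 9621/91 = 1080/91 past the efficient level; on those units the gap between marginal cost and willingness to pay runs from 0 up to 9.
DWL = ½ × 9 × 1080/91 = 4860/91.

Deadweight loss = 4860/91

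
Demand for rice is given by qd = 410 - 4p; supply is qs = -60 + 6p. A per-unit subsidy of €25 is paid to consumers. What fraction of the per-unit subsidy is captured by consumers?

Consumer share = 0.6

Pre-subsidy: 410 - 4p = -60 + 6p gives p* = 47, q* = 222.
With the rebate, buyers effectively pay pb = ps − 25, where ps is the price sellers receive.
Demand in terms of ps becomes qd = 410 − 4(ps − 25) = 510 - 4ps. Setting this equal to supply: 510 - 4ps = -60 + 6ps, so ps = 57.
Buyers pay pb = 57 − 25 = 32; q' = -60 + 6·57 = 282.
Buyers' price falls by p* − pb = 47 − 32 = 15; sellers' price rises by ps − p* = 57 − 47 = 10.
So consumers capture 15/25 = 0.6 of each unit of subsidy.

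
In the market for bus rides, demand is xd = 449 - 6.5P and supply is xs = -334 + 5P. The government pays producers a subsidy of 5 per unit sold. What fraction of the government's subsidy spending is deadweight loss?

Pre-subsidy: 449 - 6.5P = -334 + 5P gives P* = 1566/23, x* = 148/23.
With the subsidy, sellers receive Ps = Pb + 5 for each unit, where Pb is the price buyers pay.
Supply in terms of Pb becomes xs = -334 + 5(Pb + 5) = -309 + 5Pb. Setting this equal to demand: 449 - 6.5Pb = -309 + 5Pb, so Pb = 1516/23.
Sellers receive Ps = 1516/23 + 5 = 1631/23; x' = 449 − 6.5·(1516/23) = 473/23.
ΔCS = ½(148/23 + 473/23)(1566/23 − 1516/23) = 675/23; ΔPS = ½(148/23 + 473/23)(1631/23 − 1566/23) = 1755/46.
Government spending = 5 × 473/23 = 2365/23.
DWL = ½ × 5 × (473/23 − 148/23) = 1625/46; fraction = (1625/46) / (2365/23) = 325/946.

DWL / government spending = 325/946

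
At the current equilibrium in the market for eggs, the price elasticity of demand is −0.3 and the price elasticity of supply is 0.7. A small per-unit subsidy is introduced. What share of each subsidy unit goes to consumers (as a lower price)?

For a small subsidy around the equilibrium, the benefit split depends on the relative slopes, which at a point are proportional to the elasticities.
Buyer share = εs/(εs + |εd|) = 0.7/(0.7 + 0.3) = 0.7; seller share = |εd|/(εs + |εd|) = 0.3.

Consumer share = 0.7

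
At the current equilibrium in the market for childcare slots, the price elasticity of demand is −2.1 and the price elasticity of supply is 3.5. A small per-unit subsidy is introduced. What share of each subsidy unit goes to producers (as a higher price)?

Producer share = 0.375

For a small subsidy around the equilibrium, the benefit split depends on the relative slopes, which at a point are proportional to the elasticities.
Buyer share = εs/(εs + |εd|) = 3.5/(3.5 + 2.1) = 0.625; seller share = |εd|/(εs + |εd|) = 0.375.
So producers capture 0.375 of the subsidy.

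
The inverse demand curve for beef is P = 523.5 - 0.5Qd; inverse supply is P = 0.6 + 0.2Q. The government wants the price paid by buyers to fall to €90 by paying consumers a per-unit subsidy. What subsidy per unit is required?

At a buyer price of 90, quantity demanded is 1047 − 2·90 = 867.
Sellers supply 867 only when they receive Ps = 0.6 + 0.2·867 = 174.
s = Ps − Pb = 174 − 90 = 84.

Required subsidy s = €84 per unit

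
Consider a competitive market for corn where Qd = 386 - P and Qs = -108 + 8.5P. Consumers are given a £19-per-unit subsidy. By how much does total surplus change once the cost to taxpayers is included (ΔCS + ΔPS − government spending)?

Pre-subsidy: 386 - P = -108 + 8.5P gives P* = 52, Q* = 334.
With the rebate, buyers effectively pay Pb = Ps − 19, where Ps is the price sellers receive.
Demand in terms of Ps becomes Qd = 386 − 1(Ps − 19) = 405 - Ps. Setting this equal to supply: 405 - Ps = -108 + 8.5Ps, so Ps = 54.
Buyers pay Pb = 54 − 19 = 35; Q' = -108 + 8.5·54 = 351.
ΔCS = ½(334 + 351)(52 − 35) = 5822.5; ΔPS = ½(334 + 351)(54 − 52) = 685.
Government spending = 19 × 351 = 6669.
Net change = 5822.5 + 685 − 6669 = -161.5. The loss equals the DWL triangle ½·19·17.

Net change in total surplus = -£161.5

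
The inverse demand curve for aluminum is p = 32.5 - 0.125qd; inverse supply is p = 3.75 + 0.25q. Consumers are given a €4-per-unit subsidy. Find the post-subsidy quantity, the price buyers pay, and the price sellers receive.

Pre-subsidy: 32.5 - 0.125q = 3.75 + 0.25q gives q* = 230/3 and p* = 275/12.
With the rebate, buyers effectively pay pb = ps − 4, where ps is the price sellers receive.
On the curves, pb = 32.5 - 0.125q and ps = 3.75 + 0.25q; the wedge ps − pb = 4 gives 3.75 + 0.25q − (32.5 - 0.125q) = 4, so q' = 262/3.
Then pb = 32.5 − 0.125·(262/3) = 259/12 and ps = 3.75 + 0.25·(262/3) = 307/12.

q' = 262/3; buyers pay 259/12; sellers receive 307/12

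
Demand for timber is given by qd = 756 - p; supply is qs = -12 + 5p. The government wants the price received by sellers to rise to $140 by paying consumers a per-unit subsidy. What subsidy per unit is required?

At a seller price of 140, quantity supplied is -12 + 5·140 = 688.
Buyers absorb 688 only when they pay pb with 756 − 1·pb = 688, i.e. pb = 68.
s = ps − pb = 140 − 68 = 72.

Required subsidy s = $72 per unit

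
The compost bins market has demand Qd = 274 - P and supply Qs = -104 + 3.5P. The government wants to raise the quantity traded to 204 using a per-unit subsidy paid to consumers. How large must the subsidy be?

Required subsidy s = 18 per unit

At Q = 204, invert demand for the buyer price: Pb = (274 − 204)/1 = 70; invert supply for the seller price: Ps = (204 − (-104))/3.5 = 88.
The subsidy must fill the gap: s = Ps − Pb = 88 − 70 = 18.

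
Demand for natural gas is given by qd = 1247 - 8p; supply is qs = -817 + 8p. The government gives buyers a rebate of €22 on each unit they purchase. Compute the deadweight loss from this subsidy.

Deadweight loss = €968

Pre-subsidy: 1247 - 8p = -817 + 8p gives p* = 129, q* = 215.
With the rebate, buyers effectively pay pb = ps − 22, where ps is the price sellers receive.
Demand in terms of ps becomes qd = 1247 − 8(ps − 22) = 1423 - 8ps. Setting this equal to supply: 1423 - 8ps = -817 + 8ps, so ps = 140.
Buyers pay pb = 140 − 22 = 118; q' = -817 + 8·140 = 303.
The subsidy expands output by 303 − 215 = 88 past the efficient level; on those units the gap between marginal cost and willingness to pay runs from 0 up to 22.
DWL = ½ × 22 × 88 = 968.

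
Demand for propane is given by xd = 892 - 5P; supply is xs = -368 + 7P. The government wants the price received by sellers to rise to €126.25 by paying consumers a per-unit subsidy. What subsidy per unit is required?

At a seller price of 126.25, quantity supplied is -368 + 7·126.25 = 515.75.
Buyers absorb 515.75 only when they pay Pb with 892 − 5·Pb = 515.75, i.e. Pb = 75.25.
s = Ps − Pb = 126.25 − 75.25 = 51.

Required subsidy s = €51 per unit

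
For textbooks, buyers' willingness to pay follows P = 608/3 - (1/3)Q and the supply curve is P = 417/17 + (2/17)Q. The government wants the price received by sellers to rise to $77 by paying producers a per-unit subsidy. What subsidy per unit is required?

Required subsidy s = $23 per unit

At a seller price of 77, quantity supplied is -208.5 + 8.5·77 = 446.
Buyers absorb 446 only when they pay Pb = 608/3 − (1/3)·446 = 54.
s = Ps − Pb = 77 − 54 = 23.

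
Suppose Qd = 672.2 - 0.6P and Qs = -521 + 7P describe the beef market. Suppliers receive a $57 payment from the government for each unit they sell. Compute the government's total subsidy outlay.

Pre-subsidy: 672.2 - 0.6P = -521 + 7P gives P* = 157, Q* = 578.
With the subsidy, sellers receive Ps = Pb + 57 for each unit, where Pb is the price buyers pay.
Supply in terms of Pb becomes Qs = -521 + 7(Pb + 57) = -122 + 7Pb. Setting this equal to demand: 672.2 - 0.6Pb = -122 + 7Pb, so Pb = 104.5.
Sellers receive Ps = 104.5 + 57 = 161.5; Q' = 672.2 − 0.6·104.5 = 609.5.
Government outlay = subsidy × quantity = 57 × 609.5 = 34741.5.

Government cost = $34741.5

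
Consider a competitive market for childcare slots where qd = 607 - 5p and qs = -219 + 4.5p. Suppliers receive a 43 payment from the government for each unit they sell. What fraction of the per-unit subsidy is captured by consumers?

Consumer share = 9/19

Pre-subsidy: 607 - 5p = -219 + 4.5p gives p* = 1652/19, q* = 3273/19.
With the subsidy, sellers receive ps = pb + 43 for each unit, where pb is the price buyers pay.
Supply in terms of pb becomes qs = -219 + 4.5(pb + 43) = -25.5 + 4.5pb. Setting this equal to demand: 607 - 5pb = -25.5 + 4.5pb, so pb = 1265/19.
Sellers receive ps = 1265/19 + 43 = 2082/19; q' = 607 − 5·(1265/19) = 5208/19.
Buyers' price falls by p* − pb = 1652/19 − 1265/19 = 387/19; sellers' price rises by ps − p* = 2082/19 − 1652/19 = 430/19.
So consumers capture (387/19)/43 = 9/19 of each unit of subsidy.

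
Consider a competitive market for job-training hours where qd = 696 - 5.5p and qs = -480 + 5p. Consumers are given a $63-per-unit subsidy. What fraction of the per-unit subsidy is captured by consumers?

Pre-subsidy: 696 - 5.5p = -480 + 5p gives p* = 112, q* = 80.
With the rebate, buyers effectively pay pb = ps − 63, where ps is the price sellers receive.
Demand in terms of ps becomes qd = 696 − 5.5(ps − 63) = 1042.5 - 5.5ps. Setting this equal to supply: 1042.5 - 5.5ps = -480 + 5ps, so ps = 145.
Buyers pay pb = 145 − 63 = 82; q' = -480 + 5·145 = 245.
Buyers' price falls by p* − pb = 112 − 82 = 30; sellers' price rises by ps − p* = 145 − 112 = 33.
So consumers capture 30/63 = 10/21 of each unit of subsidy.

Consumer share = 10/21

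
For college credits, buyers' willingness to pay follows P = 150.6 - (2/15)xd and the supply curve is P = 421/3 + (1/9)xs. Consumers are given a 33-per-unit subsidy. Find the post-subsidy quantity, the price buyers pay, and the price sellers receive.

x' = 177; buyers pay 127; sellers receive 160

Pre-subsidy: 150.6 - (2/15)x = 421/3 + (1/9)x gives x* = 42 and P* = 145.
With the rebate, buyers effectively pay Pb = Ps − 33, where Ps is the price sellers receive.
On the curves, Pb = 150.6 - (2/15)x and Ps = 421/3 + (1/9)x; the wedge Ps − Pb = 33 gives 421/3 + (1/9)x − (150.6 - (2/15)x) = 33, so x' = 177.
Then Pb = 150.6 − (2/15)·177 = 127 and Ps = 421/3 + (1/9)·177 = 160.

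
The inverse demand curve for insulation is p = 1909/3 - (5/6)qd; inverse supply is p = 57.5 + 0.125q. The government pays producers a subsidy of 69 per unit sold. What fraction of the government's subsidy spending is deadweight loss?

Pre-subsidy: 1909/3 - (5/6)q = 57.5 + 0.125q gives q* = 604 and p* = 133.
With the subsidy, sellers receive ps = pb + 69 for each unit, where pb is the price buyers pay.
On the curves, pb = 1909/3 - (5/6)q and ps = 57.5 + 0.125q; the wedge ps − pb = 69 gives 57.5 + 0.125q − (1909/3 - (5/6)q) = 69, so q' = 676.
Then pb = 1909/3 − (5/6)·676 = 73 and ps = 57.5 + 0.125·676 = 142.
ΔCS = ½(604 + 676)(133 − 73) = 38400; ΔPS = ½(604 + 676)(142 − 133) = 5760.
Government spending = 69 × 676 = 46644.
DWL = ½ × 69 × (676 − 604) = 2484; fraction = 2484 / 46644 = 9/169.

DWL / government spending = 9/169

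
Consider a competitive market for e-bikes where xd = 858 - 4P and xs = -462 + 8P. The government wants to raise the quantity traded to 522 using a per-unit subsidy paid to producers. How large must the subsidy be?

At x = 522, invert demand for the buyer price: Pb = (858 − 522)/4 = 84; invert supply for the seller price: Ps = (522 − (-462))/8 = 123.
The subsidy must fill the gap: s = Ps − Pb = 123 − 84 = 39.

Required subsidy s = 39 per unit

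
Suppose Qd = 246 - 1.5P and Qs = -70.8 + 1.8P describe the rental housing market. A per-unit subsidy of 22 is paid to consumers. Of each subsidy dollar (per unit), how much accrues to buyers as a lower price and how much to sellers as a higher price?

Buyers gain 12 per unit; sellers gain 10 per unit

Pre-subsidy: 246 - 1.5P = -70.8 + 1.8P gives P* = 96, Q* = 102.
With the rebate, buyers effectively pay Pb = Ps − 22, where Ps is the price sellers receive.
Demand in terms of Ps becomes Qd = 246 − 1.5(Ps − 22) = 279 - 1.5Ps. Setting this equal to supply: 279 - 1.5Ps = -70.8 + 1.8Ps, so Ps = 106.
Buyers pay Pb = 106 − 22 = 84; Q' = -70.8 + 1.8·106 = 120.
Buyers' price falls by P* − Pb = 96 − 84 = 12; sellers' price rises by Ps − P* = 106 − 96 = 10.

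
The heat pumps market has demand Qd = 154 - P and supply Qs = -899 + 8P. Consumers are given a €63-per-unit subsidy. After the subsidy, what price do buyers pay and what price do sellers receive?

Pre-subsidy: 154 - P = -899 + 8P gives P* = 117, Q* = 37.
With the rebate, buyers effectively pay Pb = Ps − 63, where Ps is the price sellers receive.
Demand in terms of Ps becomes Qd = 154 − 1(Ps − 63) = 217 - Ps. Setting this equal to supply: 217 - Ps = -899 + 8Ps, so Ps = 124.
Buyers pay Pb = 124 − 63 = 61; Q' = -899 + 8·124 = 93.

Buyers pay €61; sellers receive €124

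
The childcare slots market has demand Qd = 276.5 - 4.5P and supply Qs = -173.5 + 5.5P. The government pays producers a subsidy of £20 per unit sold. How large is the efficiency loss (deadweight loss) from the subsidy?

Deadweight loss = £495

Pre-subsidy: 276.5 - 4.5P = -173.5 + 5.5P gives P* = 45, Q* = 74.
With the subsidy, sellers receive Ps = Pb + 20 for each unit, where Pb is the price buyers pay.
Supply in terms of Pb becomes Qs = -173.5 + 5.5(Pb + 20) = -63.5 + 5.5Pb. Setting this equal to demand: 276.5 - 4.5Pb = -63.5 + 5.5Pb, so Pb = 34.
Sellers receive Ps = 34 + 20 = 54; Q' = 276.5 − 4.5·34 = 123.5.
The subsidy expands output by 123.5 − 74 = 49.5 past the efficient level; on those units the gap between marginal cost and willingness to pay runs from 0 up to 20.
DWL = ½ × 20 × 49.5 = 495.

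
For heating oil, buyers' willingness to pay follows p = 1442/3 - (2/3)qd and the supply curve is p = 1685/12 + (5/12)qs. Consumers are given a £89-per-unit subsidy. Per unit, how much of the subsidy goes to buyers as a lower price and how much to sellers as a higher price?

Buyers gain 712/13 per unit; sellers gain 445/13 per unit

Pre-subsidy: 1442/3 - (2/3)q = 1685/12 + (5/12)q gives q* = 4083/13 and p* = 10580/39.
With the rebate, buyers effectively pay pb = ps − 89, where ps is the price sellers receive.
On the curves, pb = 1442/3 - (2/3)q and ps = 1685/12 + (5/12)q; the wedge ps − pb = 89 gives 1685/12 + (5/12)q − (1442/3 - (2/3)q) = 89, so q' = 5151/13.
Then pb = 1442/3 − (2/3)·(5151/13) = 8444/39 and ps = 1685/12 + (5/12)·(5151/13) = 11915/39.
Buyers' price falls by p* − pb = 10580/39 − 8444/39 = 712/13; sellers' price rises by ps − p* = 11915/39 − 10580/39 = 445/13.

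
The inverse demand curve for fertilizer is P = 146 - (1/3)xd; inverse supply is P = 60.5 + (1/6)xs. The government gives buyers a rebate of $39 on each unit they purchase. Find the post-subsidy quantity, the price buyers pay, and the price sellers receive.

x' = 249; buyers pay $63; sellers receive $102

Pre-subsidy: 146 - (1/3)x = 60.5 + (1/6)x gives x* = 171 and P* = 89.
With the rebate, buyers effectively pay Pb = Ps − 39, where Ps is the price sellers receive.
On the curves, Pb = 146 - (1/3)x and Ps = 60.5 + (1/6)x; the wedge Ps − Pb = 39 gives 60.5 + (1/6)x − (146 - (1/3)x) = 39, so x' = 249.
Then Pb = 146 − (1/3)·249 = 63 and Ps = 60.5 + (1/6)·249 = 102.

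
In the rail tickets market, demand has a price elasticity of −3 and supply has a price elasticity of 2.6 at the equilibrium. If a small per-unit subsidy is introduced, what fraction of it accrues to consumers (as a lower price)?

For a small subsidy around the equilibrium, the benefit split depends on the relative slopes, which at a point are proportional to the elasticities.
Buyer share = εs/(εs + |εd|) = 2.6/(2.6 + 3) = 13/28; seller share = |εd|/(εs + |εd|) = 15/28.

Consumer share = 13/28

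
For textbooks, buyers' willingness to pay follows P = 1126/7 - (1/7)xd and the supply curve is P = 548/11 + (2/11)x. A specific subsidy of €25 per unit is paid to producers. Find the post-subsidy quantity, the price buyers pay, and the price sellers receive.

x' = 419; buyers pay €101; sellers receive €126

Pre-subsidy: 1126/7 - (1/7)x = 548/11 + (2/11)x gives x* = 342 and P* = 112.
With the subsidy, sellers receive Ps = Pb + 25 for each unit, where Pb is the price buyers pay.
On the curves, Pb = 1126/7 - (1/7)x and Ps = 548/11 + (2/11)x; the wedge Ps − Pb = 25 gives 548/11 + (2/11)x − (1126/7 - (1/7)x) = 25, so x' = 419.
Then Pb = 1126/7 − (1/7)·419 = 101 and Ps = 548/11 + (2/11)·419 = 126.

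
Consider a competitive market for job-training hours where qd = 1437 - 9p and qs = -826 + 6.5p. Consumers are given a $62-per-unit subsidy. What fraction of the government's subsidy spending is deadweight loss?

Pre-subsidy: 1437 - 9p = -826 + 6.5p gives p* = 146, q* = 123.
With the rebate, buyers effectively pay pb = ps − 62, where ps is the price sellers receive.
Demand in terms of ps becomes qd = 1437 − 9(ps − 62) = 1995 - 9ps. Setting this equal to supply: 1995 - 9ps = -826 + 6.5ps, so ps = 182.
Buyers pay pb = 182 − 62 = 120; q' = -826 + 6.5·182 = 357.
ΔCS = ½(123 + 357)(146 − 120) = 6240; ΔPS = ½(123 + 357)(182 − 146) = 8640.
Government spending = 62 × 357 = 22134.
DWL = ½ × 62 × (357 − 123) = 7254; fraction = 7254 / 22134 = 39/119.

DWL / government spending = 39/119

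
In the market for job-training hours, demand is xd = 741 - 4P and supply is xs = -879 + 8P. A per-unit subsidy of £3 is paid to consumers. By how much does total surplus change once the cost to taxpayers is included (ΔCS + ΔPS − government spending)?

Net change in total surplus = -£12

Pre-subsidy: 741 - 4P = -879 + 8P gives P* = 135, x* = 201.
With the rebate, buyers effectively pay Pb = Ps − 3, where Ps is the price sellers receive.
Demand in terms of Ps becomes xd = 741 − 4(Ps − 3) = 753 - 4Ps. Setting this equal to supply: 753 - 4Ps = -879 + 8Ps, so Ps = 136.
Buyers pay Pb = 136 − 3 = 133; x' = -879 + 8·136 = 209.
ΔCS = ½(201 + 209)(135 − 133) = 410; ΔPS = ½(201 + 209)(136 − 135) = 205.
Government spending = 3 × 209 = 627.
Net change = 410 + 205 − 627 = -12. The loss equals the DWL triangle ½·3·8.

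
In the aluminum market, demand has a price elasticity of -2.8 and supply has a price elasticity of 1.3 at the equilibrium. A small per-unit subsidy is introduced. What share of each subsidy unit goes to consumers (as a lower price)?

For a small subsidy around the equilibrium, the benefit split depends on the relative slopes, which at a point are proportional to the elasticities.
Buyer share = εs/(εs + |εd|) = 1.3/(1.3 + 2.8) = 13/41; seller share = |εd|/(εs + |εd|) = 28/41.

Consumer share = 13/41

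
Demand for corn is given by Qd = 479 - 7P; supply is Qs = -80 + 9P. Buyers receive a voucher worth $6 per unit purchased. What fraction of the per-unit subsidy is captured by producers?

Producer share = 0.4375

Pre-subsidy: 479 - 7P = -80 + 9P gives P* = 34.9375, Q* = 234.4375.
With the rebate, buyers effectively pay Pb = Ps − 6, where Ps is the price sellers receive.
Demand in terms of Ps becomes Qd = 479 − 7(Ps − 6) = 521 - 7Ps. Setting this equal to supply: 521 - 7Ps = -80 + 9Ps, so Ps = 37.5625.
Buyers pay Pb = 37.5625 − 6 = 31.5625; Q' = -80 + 9·37.5625 = 258.0625.
Buyers' price falls by P* − Pb = 34.9375 − 31.5625 = 3.375; sellers' price rises by Ps − P* = 37.5625 − 34.9375 = 2.625.
So producers capture 2.625/6 = 0.4375 of each unit of subsidy.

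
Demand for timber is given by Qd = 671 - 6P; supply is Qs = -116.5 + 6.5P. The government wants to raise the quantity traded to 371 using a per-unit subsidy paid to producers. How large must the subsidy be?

At Q = 371, invert demand for the buyer price: Pb = (671 − 371)/6 = 50; invert supply for the seller price: Ps = (371 − (-116.5))/6.5 = 75.
The subsidy must fill the gap: s = Ps − Pb = 75 − 50 = 25.

Required subsidy s = 25 per unit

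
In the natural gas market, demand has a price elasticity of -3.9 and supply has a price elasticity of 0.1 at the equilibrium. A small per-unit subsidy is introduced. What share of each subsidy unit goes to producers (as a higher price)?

Producer share = 0.975

For a small subsidy around the equilibrium, the benefit split depends on the relative slopes, which at a point are proportional to the elasticities.
Buyer share = εs/(εs + |εd|) = 0.1/(0.1 + 3.9) = 0.025; seller share = |εd|/(εs + |εd|) = 0.975.
So producers capture 0.975 of the subsidy.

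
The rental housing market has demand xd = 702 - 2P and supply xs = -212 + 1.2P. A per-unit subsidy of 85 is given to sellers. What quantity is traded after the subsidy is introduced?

x' = 194.5

Pre-subsidy: 702 - 2P = -212 + 1.2P gives P* = 285.625, x* = 130.75.
With the subsidy, sellers receive Ps = Pb + 85 for each unit, where Pb is the price buyers pay.
Supply in terms of Pb becomes xs = -212 + 1.2(Pb + 85) = -110 + 1.2Pb. Setting this equal to demand: 702 - 2Pb = -110 + 1.2Pb, so Pb = 253.75.
Sellers receive Ps = 253.75 + 85 = 338.75; x' = 702 − 2·253.75 = 194.5.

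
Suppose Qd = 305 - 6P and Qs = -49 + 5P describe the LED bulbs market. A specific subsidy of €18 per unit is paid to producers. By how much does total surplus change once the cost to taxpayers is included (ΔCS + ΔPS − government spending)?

Pre-subsidy: 305 - 6P = -49 + 5P gives P* = 354/11, Q* = 1231/11.
With the subsidy, sellers receive Ps = Pb + 18 for each unit, where Pb is the price buyers pay.
Supply in terms of Pb becomes Qs = -49 + 5(Pb + 18) = 41 + 5Pb. Setting this equal to demand: 305 - 6Pb = 41 + 5Pb, so Pb = 24.
Sellers receive Ps = 24 + 18 = 42; Q' = 305 − 6·24 = 161.
ΔCS = ½(1231/11 + 161)(354/11 − 24) = 135090/121; ΔPS = ½(1231/11 + 161)(42 − 354/11) = 162108/121.
Government spending = 18 × 161 = 2898.
Net change = 135090/121 + 162108/121 − 2898 = -4860/11. The loss equals the DWL triangle ½·18·540/11.

Net change in total surplus = -4860/11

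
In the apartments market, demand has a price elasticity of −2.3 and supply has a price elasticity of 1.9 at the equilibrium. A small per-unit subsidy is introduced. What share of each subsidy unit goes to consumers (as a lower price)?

Consumer share = 19/42

For a small subsidy around the equilibrium, the benefit split depends on the relative slopes, which at a point are proportional to the elasticities.
Buyer share = εs/(εs + |εd|) = 1.9/(1.9 + 2.3) = 19/42; seller share = |εd|/(εs + |εd|) = 23/42.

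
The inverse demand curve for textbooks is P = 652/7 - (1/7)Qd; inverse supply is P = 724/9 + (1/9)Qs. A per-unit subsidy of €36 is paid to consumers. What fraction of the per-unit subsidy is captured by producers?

Pre-subsidy: 652/7 - (1/7)Q = 724/9 + (1/9)Q gives Q* = 50 and P* = 86.
With the rebate, buyers effectively pay Pb = Ps − 36, where Ps is the price sellers receive.
On the curves, Pb = 652/7 - (1/7)Q and Ps = 724/9 + (1/9)Q; the wedge Ps − Pb = 36 gives 724/9 + (1/9)Q − (652/7 - (1/7)Q) = 36, so Q' = 191.75.
Then Pb = 652/7 − (1/7)·191.75 = 65.75 and Ps = 724/9 + (1/9)·191.75 = 101.75.
Buyers' price falls by P* − Pb = 86 − 65.75 = 20.25; sellers' price rises by Ps − P* = 101.75 − 86 = 15.75.
So producers capture 15.75/36 = 0.4375 of each unit of subsidy.

Producer share = 0.4375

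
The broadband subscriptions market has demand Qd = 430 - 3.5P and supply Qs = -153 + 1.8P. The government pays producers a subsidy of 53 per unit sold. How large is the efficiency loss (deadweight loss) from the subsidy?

Deadweight loss = 1669.5

Pre-subsidy: 430 - 3.5P = -153 + 1.8P gives P* = 110, Q* = 45.
With the subsidy, sellers receive Ps = Pb + 53 for each unit, where Pb is the price buyers pay.
Supply in terms of Pb becomes Qs = -153 + 1.8(Pb + 53) = -57.6 + 1.8Pb. Setting this equal to demand: 430 - 3.5Pb = -57.6 + 1.8Pb, so Pb = 92.
Sellers receive Ps = 92 + 53 = 145; Q' = 430 − 3.5·92 = 108.
The subsidy expands output by 108 − 45 = 63 past the efficient level; on those units the gap between marginal cost and willingness to pay runs from 0 up to 53.
DWL = ½ × 53 × 63 = 1669.5.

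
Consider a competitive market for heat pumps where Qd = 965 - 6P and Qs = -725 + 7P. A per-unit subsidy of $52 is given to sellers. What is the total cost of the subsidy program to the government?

Pre-subsidy: 965 - 6P = -725 + 7P gives P* = 130, Q* = 185.
With the subsidy, sellers receive Ps = Pb + 52 for each unit, where Pb is the price buyers pay.
Supply in terms of Pb becomes Qs = -725 + 7(Pb + 52) = -361 + 7Pb. Setting this equal to demand: 965 - 6Pb = -361 + 7Pb, so Pb = 102.
Sellers receive Ps = 102 + 52 = 154; Q' = 965 − 6·102 = 353.
Government outlay = subsidy × quantity = 52 × 353 = 18356.

Government cost = $18356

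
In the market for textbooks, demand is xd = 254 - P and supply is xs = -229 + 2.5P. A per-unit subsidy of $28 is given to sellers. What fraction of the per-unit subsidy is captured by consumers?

Consumer share = 5/7

Pre-subsidy: 254 - P = -229 + 2.5P gives P* = 138, x* = 116.
With the subsidy, sellers receive Ps = Pb + 28 for each unit, where Pb is the price buyers pay.
Supply in terms of Pb becomes xs = -229 + 2.5(Pb + 28) = -159 + 2.5Pb. Setting this equal to demand: 254 - Pb = -159 + 2.5Pb, so Pb = 118.
Sellers receive Ps = 118 + 28 = 146; x' = 254 − 1·118 = 136.
Buyers' price falls by P* − Pb = 138 − 118 = 20; sellers' price rises by Ps − P* = 146 − 138 = 8.
So consumers capture 20/28 = 5/7 of each unit of subsidy.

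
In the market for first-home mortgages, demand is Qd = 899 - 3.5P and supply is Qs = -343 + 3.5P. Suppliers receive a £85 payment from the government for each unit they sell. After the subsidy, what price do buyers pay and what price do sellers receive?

Buyers pay 1889/14; sellers receive 3079/14

Pre-subsidy: 899 - 3.5P = -343 + 3.5P gives P* = 1242/7, Q* = 278.
With the subsidy, sellers receive Ps = Pb + 85 for each unit, where Pb is the price buyers pay.
Supply in terms of Pb becomes Qs = -343 + 3.5(Pb + 85) = -45.5 + 3.5Pb. Setting this equal to demand: 899 - 3.5Pb = -45.5 + 3.5Pb, so Pb = 1889/14.
Sellers receive Ps = 1889/14 + 85 = 3079/14; Q' = 899 − 3.5·(1889/14) = 426.75.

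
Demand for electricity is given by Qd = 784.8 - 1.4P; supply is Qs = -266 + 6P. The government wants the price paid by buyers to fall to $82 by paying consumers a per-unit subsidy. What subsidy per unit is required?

At a buyer price of 82, quantity demanded is 784.8 − 1.4·82 = 670.
Sellers supply 670 only when they receive Ps with -266 + 6·Ps = 670, i.e. Ps = 156.
s = Ps − Pb = 156 − 82 = 74.

Required subsidy s = $74 per unit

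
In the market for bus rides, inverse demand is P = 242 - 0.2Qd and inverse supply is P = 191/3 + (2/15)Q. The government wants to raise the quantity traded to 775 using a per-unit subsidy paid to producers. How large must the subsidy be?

At Q = 775, from the demand curve buyers pay Pb = 242 − 0.2·775 = 87; from the supply curve sellers need Ps = 191/3 + (2/15)·775 = 167.
The subsidy must fill the gap: s = Ps − Pb = 167 − 87 = 80.

Required subsidy s = 80 per unit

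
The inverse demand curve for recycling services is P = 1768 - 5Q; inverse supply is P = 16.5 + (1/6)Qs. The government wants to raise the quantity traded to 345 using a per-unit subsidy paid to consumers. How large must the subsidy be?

Required subsidy s = 31 per unit

At Q = 345, from the demand curve buyers pay Pb = 1768 − 5·345 = 43; from the supply curve sellers need Ps = 16.5 + (1/6)·345 = 74.
The subsidy must fill the gap: s = Ps − Pb = 74 − 43 = 31.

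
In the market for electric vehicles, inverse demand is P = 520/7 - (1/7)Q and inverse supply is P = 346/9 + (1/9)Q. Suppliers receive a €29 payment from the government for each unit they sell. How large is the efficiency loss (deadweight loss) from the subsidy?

Pre-subsidy: 520/7 - (1/7)Q = 346/9 + (1/9)Q gives Q* = 141.125 and P* = 54.125.
With the subsidy, sellers receive Ps = Pb + 29 for each unit, where Pb is the price buyers pay.
On the curves, Pb = 520/7 - (1/7)Q and Ps = 346/9 + (1/9)Q; the wedge Ps − Pb = 29 gives 346/9 + (1/9)Q − (520/7 - (1/7)Q) = 29, so Q' = 255.3125.
Then Pb = 520/7 − (1/7)·255.3125 = 37.8125 and Ps = 346/9 + (1/9)·255.3125 = 66.8125.
The subsidy expands output by 255.3125 − 141.125 = 114.1875 past the efficient level; on those units the gap between marginal cost and willingness to pay runs from 0 up to 29.
DWL = ½ × 29 × 114.1875 = 1655.71875.

Deadweight loss = €1655.71875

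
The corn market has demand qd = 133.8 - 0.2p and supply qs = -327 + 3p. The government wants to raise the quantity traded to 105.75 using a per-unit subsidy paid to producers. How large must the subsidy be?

Required subsidy s = 4 per unit

At q = 105.75, invert demand for the buyer price: pb = (133.8 − 105.75)/0.2 = 140.25; invert supply for the seller price: ps = (105.75 − (-327))/3 = 144.25.
The subsidy must fill the gap: s = ps − pb = 144.25 − 140.25 = 4.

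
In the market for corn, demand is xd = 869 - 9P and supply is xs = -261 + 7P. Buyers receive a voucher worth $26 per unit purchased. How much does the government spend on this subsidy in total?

Government cost = $8729.5

Pre-subsidy: 869 - 9P = -261 + 7P gives P* = 70.625, x* = 233.375.
With the rebate, buyers effectively pay Pb = Ps − 26, where Ps is the price sellers receive.
Demand in terms of Ps becomes xd = 869 − 9(Ps − 26) = 1103 - 9Ps. Setting this equal to supply: 1103 - 9Ps = -261 + 7Ps, so Ps = 85.25.
Buyers pay Pb = 85.25 − 26 = 59.25; x' = -261 + 7·85.25 = 335.75.
Government outlay = subsidy × quantity = 26 × 335.75 = 8729.5.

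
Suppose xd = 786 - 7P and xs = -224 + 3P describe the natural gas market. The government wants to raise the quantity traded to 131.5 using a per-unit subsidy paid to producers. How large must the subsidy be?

At x = 131.5, invert demand for the buyer price: Pb = (786 − 131.5)/7 = 93.5; invert supply for the seller price: Ps = (131.5 − (-224))/3 = 118.5.
The subsidy must fill the gap: s = Ps − Pb = 118.5 − 93.5 = 25.

Required subsidy s = 25 per unit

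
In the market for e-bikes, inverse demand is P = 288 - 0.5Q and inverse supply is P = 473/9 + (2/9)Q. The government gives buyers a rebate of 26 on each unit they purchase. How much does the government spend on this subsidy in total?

Government cost = 9412

Pre-subsidy: 288 - 0.5Q = 473/9 + (2/9)Q gives Q* = 326 and P* = 125.
With the rebate, buyers effectively pay Pb = Ps − 26, where Ps is the price sellers receive.
On the curves, Pb = 288 - 0.5Q and Ps = 473/9 + (2/9)Q; the wedge Ps − Pb = 26 gives 473/9 + (2/9)Q − (288 - 0.5Q) = 26, so Q' = 362.
Then Pb = 288 − 0.5·362 = 107 and Ps = 473/9 + (2/9)·362 = 133.
Government outlay = subsidy × quantity = 26 × 362 = 9412.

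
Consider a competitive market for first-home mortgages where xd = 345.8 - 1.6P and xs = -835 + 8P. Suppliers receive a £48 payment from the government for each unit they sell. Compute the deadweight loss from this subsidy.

Pre-subsidy: 345.8 - 1.6P = -835 + 8P gives P* = 123, x* = 149.
With the subsidy, sellers receive Ps = Pb + 48 for each unit, where Pb is the price buyers pay.
Supply in terms of Pb becomes xs = -835 + 8(Pb + 48) = -451 + 8Pb. Setting this equal to demand: 345.8 - 1.6Pb = -451 + 8Pb, so Pb = 83.
Sellers receive Ps = 83 + 48 = 131; x' = 345.8 − 1.6·83 = 213.
The subsidy expands output by 213 − 149 = 64 past the efficient level; on those units the gap between marginal cost and willingness to pay runs from 0 up to 48.
DWL = ½ × 48 × 64 = 1536.

Deadweight loss = £1536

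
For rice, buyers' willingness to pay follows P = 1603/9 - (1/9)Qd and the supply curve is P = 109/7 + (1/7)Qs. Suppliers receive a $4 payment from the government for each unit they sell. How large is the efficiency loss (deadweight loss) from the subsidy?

Deadweight loss = $31.5

Pre-subsidy: 1603/9 - (1/9)Q = 109/7 + (1/7)Q gives Q* = 640 and P* = 107.
With the subsidy, sellers receive Ps = Pb + 4 for each unit, where Pb is the price buyers pay.
On the curves, Pb = 1603/9 - (1/9)Q and Ps = 109/7 + (1/7)Q; the wedge Ps − Pb = 4 gives 109/7 + (1/7)Q − (1603/9 - (1/9)Q) = 4, so Q' = 655.75.
Then Pb = 1603/9 − (1/9)·655.75 = 105.25 and Ps = 109/7 + (1/7)·655.75 = 109.25.
The subsidy expands output by 655.75 − 640 = 15.75 past the efficient level; on those units the gap between marginal cost and willingness to pay runs from 0 up to 4.
DWL = ½ × 4 × 15.75 = 31.5.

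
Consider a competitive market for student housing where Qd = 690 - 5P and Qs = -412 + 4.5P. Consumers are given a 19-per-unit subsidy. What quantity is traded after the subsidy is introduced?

Pre-subsidy: 690 - 5P = -412 + 4.5P gives P* = 116, Q* = 110.
With the rebate, buyers effectively pay Pb = Ps − 19, where Ps is the price sellers receive.
Demand in terms of Ps becomes Qd = 690 − 5(Ps − 19) = 785 - 5Ps. Setting this equal to supply: 785 - 5Ps = -412 + 4.5Ps, so Ps = 126.
Buyers pay Pb = 126 − 19 = 107; Q' = -412 + 4.5·126 = 155.

Q' = 155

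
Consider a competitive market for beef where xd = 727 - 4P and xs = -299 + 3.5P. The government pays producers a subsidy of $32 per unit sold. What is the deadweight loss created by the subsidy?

Deadweight loss = 14336/15

Pre-subsidy: 727 - 4P = -299 + 3.5P gives P* = 136.8, x* = 179.8.
With the subsidy, sellers receive Ps = Pb + 32 for each unit, where Pb is the price buyers pay.
Supply in terms of Pb becomes xs = -299 + 3.5(Pb + 32) = -187 + 3.5Pb. Setting this equal to demand: 727 - 4Pb = -187 + 3.5Pb, so Pb = 1828/15.
Sellers receive Ps = 1828/15 + 32 = 2308/15; x' = 727 − 4·(1828/15) = 3593/15.
The subsidy expands output by 3593/15 − 179.8 = 896/15 past the efficient level; on those units the gap between marginal cost and willingness to pay runs from 0 up to 32.
DWL = ½ × 32 × 896/15 = 14336/15.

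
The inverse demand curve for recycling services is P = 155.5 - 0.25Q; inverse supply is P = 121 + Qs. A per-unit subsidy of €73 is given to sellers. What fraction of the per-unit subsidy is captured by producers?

Producer share = 0.8

Pre-subsidy: 155.5 - 0.25Q = 121 + Q gives Q* = 27.6 and P* = 148.6.
With the subsidy, sellers receive Ps = Pb + 73 for each unit, where Pb is the price buyers pay.
On the curves, Pb = 155.5 - 0.25Q and Ps = 121 + Q; the wedge Ps − Pb = 73 gives 121 + Q − (155.5 - 0.25Q) = 73, so Q' = 86.
Then Pb = 155.5 − 0.25·86 = 134 and Ps = 121 + 1·86 = 207.
Buyers' price falls by P* − Pb = 148.6 − 134 = 14.6; sellers' price rises by Ps − P* = 207 − 148.6 = 58.4.
So producers capture 58.4/73 = 0.8 of each unit of subsidy.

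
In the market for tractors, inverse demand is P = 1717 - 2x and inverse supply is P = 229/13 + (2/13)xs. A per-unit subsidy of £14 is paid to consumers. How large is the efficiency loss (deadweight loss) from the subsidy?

Deadweight loss = £45.5

Pre-subsidy: 1717 - 2x = 229/13 + (2/13)x gives x* = 789 and P* = 139.
With the rebate, buyers effectively pay Pb = Ps − 14, where Ps is the price sellers receive.
On the curves, Pb = 1717 - 2x and Ps = 229/13 + (2/13)x; the wedge Ps − Pb = 14 gives 229/13 + (2/13)x − (1717 - 2x) = 14, so x' = 795.5.
Then Pb = 1717 − 2·795.5 = 126 and Ps = 229/13 + (2/13)·795.5 = 140.
The subsidy expands output by 795.5 − 789 = 6.5 past the efficient level; on those units the gap between marginal cost and willingness to pay runs from 0 up to 14.
DWL = ½ × 14 × 6.5 = 45.5.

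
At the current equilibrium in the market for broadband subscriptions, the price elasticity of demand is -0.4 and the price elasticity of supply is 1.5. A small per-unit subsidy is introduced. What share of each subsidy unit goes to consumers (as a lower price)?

For a small subsidy around the equilibrium, the benefit split depends on the relative slopes, which at a point are proportional to the elasticities.
Buyer share = εs/(εs + |εd|) = 1.5/(1.5 + 0.4) = 15/19; seller share = |εd|/(εs + |εd|) = 4/19.

Consumer share = 15/19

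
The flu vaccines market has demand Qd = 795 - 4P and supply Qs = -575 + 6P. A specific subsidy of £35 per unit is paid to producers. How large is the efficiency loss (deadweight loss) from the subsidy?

Deadweight loss = £1470

Pre-subsidy: 795 - 4P = -575 + 6P gives P* = 137, Q* = 247.
With the subsidy, sellers receive Ps = Pb + 35 for each unit, where Pb is the price buyers pay.
Supply in terms of Pb becomes Qs = -575 + 6(Pb + 35) = -365 + 6Pb. Setting this equal to demand: 795 - 4Pb = -365 + 6Pb, so Pb = 116.
Sellers receive Ps = 116 + 35 = 151; Q' = 795 − 4·116 = 331.
The subsidy expands output by 331 − 247 = 84 past the efficient level; on those units the gap between marginal cost and willingness to pay runs from 0 up to 35.
DWL = ½ × 35 × 84 = 1470.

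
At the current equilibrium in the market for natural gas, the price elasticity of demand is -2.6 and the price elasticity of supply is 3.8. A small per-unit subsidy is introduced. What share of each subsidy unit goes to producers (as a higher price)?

Producer share = 0.40625

For a small subsidy around the equilibrium, the benefit split depends on the relative slopes, which at a point are proportional to the elasticities.
Buyer share = εs/(εs + |εd|) = 3.8/(3.8 + 2.6) = 0.59375; seller share = |εd|/(εs + |εd|) = 0.40625.
So producers capture 0.40625 of the subsidy.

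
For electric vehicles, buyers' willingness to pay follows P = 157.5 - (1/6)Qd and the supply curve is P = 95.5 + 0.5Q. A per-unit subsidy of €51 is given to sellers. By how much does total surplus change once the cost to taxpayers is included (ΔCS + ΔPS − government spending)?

Pre-subsidy: 157.5 - (1/6)Q = 95.5 + 0.5Q gives Q* = 93 and P* = 142.
With the subsidy, sellers receive Ps = Pb + 51 for each unit, where Pb is the price buyers pay.
On the curves, Pb = 157.5 - (1/6)Q and Ps = 95.5 + 0.5Q; the wedge Ps − Pb = 51 gives 95.5 + 0.5Q − (157.5 - (1/6)Q) = 51, so Q' = 169.5.
Then Pb = 157.5 − (1/6)·169.5 = 129.25 and Ps = 95.5 + 0.5·169.5 = 180.25.
ΔCS = ½(93 + 169.5)(142 − 129.25) = 1673.4375; ΔPS = ½(93 + 169.5)(180.25 − 142) = 5020.3125.
Government spending = 51 × 169.5 = 8644.5.
Net change = 1673.4375 + 5020.3125 − 8644.5 = -1950.75. The loss equals the DWL triangle ½·51·76.5.

Net change in total surplus = -€1950.75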